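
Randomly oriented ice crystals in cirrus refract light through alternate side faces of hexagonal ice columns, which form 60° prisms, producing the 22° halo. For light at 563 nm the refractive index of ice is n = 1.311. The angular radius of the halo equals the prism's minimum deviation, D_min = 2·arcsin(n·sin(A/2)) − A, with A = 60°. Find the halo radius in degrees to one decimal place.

21.9°

n·sin(A/2) = 1.311 × sin 30° = 1.311 × 0.5000 = 0.6555.
D_min = 2·arcsin(0.6555) − 60° = 2 × 40.958° − 60° = 21.915°.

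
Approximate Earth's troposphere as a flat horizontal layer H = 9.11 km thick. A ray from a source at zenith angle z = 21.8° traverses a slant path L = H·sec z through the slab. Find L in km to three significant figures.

9.81 km

sec z = 1/cos 21.8° = 1.0770.
L = 9.11 × 1.0770 = 9.812 km.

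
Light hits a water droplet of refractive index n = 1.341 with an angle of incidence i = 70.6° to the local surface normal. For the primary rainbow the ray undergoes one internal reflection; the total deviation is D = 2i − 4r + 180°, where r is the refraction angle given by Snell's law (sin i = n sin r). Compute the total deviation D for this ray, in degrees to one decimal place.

sin r = sin 70.6° / 1.341 = 0.9432/1.341 = 0.7034; r = 44.70°.
D = 2·70.6° − 4·44.70° + 180° = 141.20° − 178.79° + 180° = 142.41°.

142.4°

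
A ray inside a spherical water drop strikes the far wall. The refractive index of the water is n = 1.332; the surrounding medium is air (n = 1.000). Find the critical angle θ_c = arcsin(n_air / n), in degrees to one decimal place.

sin θ_c = n_air / n = 1.000 / 1.332 = 0.7508.
θ_c = arcsin(0.7508) = 48.66°.

48.7°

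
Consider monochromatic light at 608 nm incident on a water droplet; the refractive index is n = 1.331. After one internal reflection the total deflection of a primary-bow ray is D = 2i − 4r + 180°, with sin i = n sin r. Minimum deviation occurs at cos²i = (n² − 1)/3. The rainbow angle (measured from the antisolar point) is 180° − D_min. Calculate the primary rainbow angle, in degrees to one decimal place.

42.4°

cos²i = (1.77156 − 1)/3 = 0.25719; i = arccos(0.50714) = 59.527°.
sin r = sin 59.527°/1.331 = 0.64753; r = 40.356°.
D_min = 2·59.527° − 4·40.356° + 180° = 137.630°.
Rainbow angle = 180° − D_min = 42.370°.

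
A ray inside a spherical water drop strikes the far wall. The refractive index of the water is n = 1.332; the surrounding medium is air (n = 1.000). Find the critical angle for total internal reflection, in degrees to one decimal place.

48.7°

sin θ_c = n_air / n = 1.000 / 1.332 = 0.7508.
θ_c = arcsin(0.7508) = 48.66°.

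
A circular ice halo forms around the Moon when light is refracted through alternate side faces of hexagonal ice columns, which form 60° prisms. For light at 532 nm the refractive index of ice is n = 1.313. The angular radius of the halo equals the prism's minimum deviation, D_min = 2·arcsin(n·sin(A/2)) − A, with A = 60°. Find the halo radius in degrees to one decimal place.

n·sin(A/2) = 1.313 × sin 30° = 1.313 × 0.5000 = 0.6565.
D_min = 2·arcsin(0.6565) − 60° = 2 × 41.033° − 60° = 22.067°.

22.1°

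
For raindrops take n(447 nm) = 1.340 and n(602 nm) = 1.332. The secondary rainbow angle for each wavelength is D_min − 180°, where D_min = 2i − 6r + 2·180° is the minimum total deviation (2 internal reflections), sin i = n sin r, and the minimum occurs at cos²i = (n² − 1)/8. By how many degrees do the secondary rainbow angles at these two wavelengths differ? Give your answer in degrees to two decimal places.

At 447 nm (n = 1.340): cos²i = 0.09945 → i = 71.618°, r = 45.088°, D_min = 232.709°, rainbow angle = 52.709°.
At 602 nm (n = 1.332): cos²i = 0.09678 → i = 71.875°, r = 45.520°, D_min = 230.628°, rainbow angle = 50.628°.
Angular width = |52.709° − 50.628°| = 2.080°.

2.08°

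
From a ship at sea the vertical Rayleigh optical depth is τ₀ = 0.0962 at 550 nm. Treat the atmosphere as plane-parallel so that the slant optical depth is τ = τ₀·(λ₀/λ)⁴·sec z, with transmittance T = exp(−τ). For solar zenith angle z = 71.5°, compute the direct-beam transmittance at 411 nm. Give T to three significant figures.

0.378

sec 71.5° = 3.1515.
τ = 0.0962 × (550/411)⁴ × 3.1515 = 0.0962 × 3.2069 × 3.1515 = 0.9723.
T = exp(−0.9723) = 0.3782.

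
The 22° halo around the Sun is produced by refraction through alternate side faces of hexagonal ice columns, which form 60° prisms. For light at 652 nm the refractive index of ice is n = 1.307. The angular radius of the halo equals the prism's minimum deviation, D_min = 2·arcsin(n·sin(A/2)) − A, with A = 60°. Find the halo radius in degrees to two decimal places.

n·sin(A/2) = 1.307 × sin 30° = 1.307 × 0.5000 = 0.6535.
D_min = 2·arcsin(0.6535) − 60° = 2 × 40.806° − 60° = 21.612°.

21.61°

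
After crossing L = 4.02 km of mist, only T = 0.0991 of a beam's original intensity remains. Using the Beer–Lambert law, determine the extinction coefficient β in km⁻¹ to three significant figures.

0.575 km⁻¹

Beer–Lambert: T = exp(−βL) ⇒ β = −ln(T)/L = −ln(0.0991)/4.02 = 2.3116/4.02 = 0.575 km⁻¹.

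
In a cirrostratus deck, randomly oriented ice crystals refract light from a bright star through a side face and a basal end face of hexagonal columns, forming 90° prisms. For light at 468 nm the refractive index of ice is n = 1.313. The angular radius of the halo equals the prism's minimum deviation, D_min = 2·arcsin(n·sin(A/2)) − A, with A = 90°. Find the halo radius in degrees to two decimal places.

n·sin(A/2) = 1.313 × sin 45° = 1.313 × 0.7071 = 0.9284.
D_min = 2·arcsin(0.9284) − 90° = 2 × 68.192° − 90° = 46.383°.

46.38°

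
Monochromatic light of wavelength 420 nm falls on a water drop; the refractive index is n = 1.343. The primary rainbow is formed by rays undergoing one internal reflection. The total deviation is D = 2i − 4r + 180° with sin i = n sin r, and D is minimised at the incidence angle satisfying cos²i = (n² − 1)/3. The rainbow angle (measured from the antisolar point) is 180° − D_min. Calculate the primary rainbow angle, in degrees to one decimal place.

cos²i = (1.80365 − 1)/3 = 0.26788; i = arccos(0.51757) = 58.830°.
sin r = sin 58.830°/1.343 = 0.63711; r = 39.577°.
D_min = 2·58.830° − 4·39.577° + 180° = 139.354°.
Rainbow angle = 180° − D_min = 40.646°.

40.6°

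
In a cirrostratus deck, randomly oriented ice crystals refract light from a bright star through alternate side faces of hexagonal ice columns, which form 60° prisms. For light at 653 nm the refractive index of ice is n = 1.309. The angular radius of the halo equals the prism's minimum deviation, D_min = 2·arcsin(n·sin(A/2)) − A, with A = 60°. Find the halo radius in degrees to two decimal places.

n·sin(A/2) = 1.309 × sin 30° = 1.309 × 0.5000 = 0.6545.
D_min = 2·arcsin(0.6545) − 60° = 2 × 40.882° − 60° = 21.763°.

21.76°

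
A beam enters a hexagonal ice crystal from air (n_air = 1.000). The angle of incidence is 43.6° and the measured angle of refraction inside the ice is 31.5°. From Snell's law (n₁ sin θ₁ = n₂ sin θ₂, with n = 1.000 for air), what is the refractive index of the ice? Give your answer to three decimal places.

n = sin θ_i / sin θ_r = sin 43.6° / sin 31.5° = 0.6896 / 0.5225 = 1.3198.

1.320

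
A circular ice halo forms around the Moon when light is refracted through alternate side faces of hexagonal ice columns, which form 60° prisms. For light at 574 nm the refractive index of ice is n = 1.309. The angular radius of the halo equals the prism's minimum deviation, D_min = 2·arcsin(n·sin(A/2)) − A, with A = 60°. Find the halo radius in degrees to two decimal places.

n·sin(A/2) = 1.309 × sin 30° = 1.309 × 0.5000 = 0.6545.
D_min = 2·arcsin(0.6545) − 60° = 2 × 40.882° − 60° = 21.763°.

21.76°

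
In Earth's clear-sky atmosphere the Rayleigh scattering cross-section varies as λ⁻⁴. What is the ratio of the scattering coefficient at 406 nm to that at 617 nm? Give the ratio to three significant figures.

Rayleigh scattering ∝ λ⁻⁴, so the ratio of coefficients is the inverse fourth power of the wavelength ratio.
σ(406)/σ(617) = (617/406)⁴ = (1.5197)⁴ = 5.334.

5.33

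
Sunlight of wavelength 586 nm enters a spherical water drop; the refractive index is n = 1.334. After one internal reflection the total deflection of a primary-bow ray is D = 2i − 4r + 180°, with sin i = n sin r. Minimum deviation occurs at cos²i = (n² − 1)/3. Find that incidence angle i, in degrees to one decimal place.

59.4°

cos²i = (1.334² − 1)/3 = (1.77956 − 1)/3 = 0.25985.
cos i = 0.50976, so i = 59.352°.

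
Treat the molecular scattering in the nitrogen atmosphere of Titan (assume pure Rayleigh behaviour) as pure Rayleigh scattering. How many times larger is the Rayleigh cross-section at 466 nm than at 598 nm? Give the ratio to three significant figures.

Rayleigh scattering ∝ λ⁻⁴, so the ratio of coefficients is the inverse fourth power of the wavelength ratio.
σ(466)/σ(598) = (598/466)⁴ = (1.2833)⁴ = 2.712.

2.71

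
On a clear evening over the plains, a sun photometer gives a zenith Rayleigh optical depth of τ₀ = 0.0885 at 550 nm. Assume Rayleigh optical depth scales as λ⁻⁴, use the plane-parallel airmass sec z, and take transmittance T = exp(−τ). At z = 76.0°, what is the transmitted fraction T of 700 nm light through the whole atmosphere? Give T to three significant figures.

0.870

sec 76.0° = 4.1336.
τ = 0.0885 × (550/700)⁴ × 4.1336 = 0.0885 × 0.3811 × 4.1336 = 0.1394.
T = exp(−0.1394) = 0.8699.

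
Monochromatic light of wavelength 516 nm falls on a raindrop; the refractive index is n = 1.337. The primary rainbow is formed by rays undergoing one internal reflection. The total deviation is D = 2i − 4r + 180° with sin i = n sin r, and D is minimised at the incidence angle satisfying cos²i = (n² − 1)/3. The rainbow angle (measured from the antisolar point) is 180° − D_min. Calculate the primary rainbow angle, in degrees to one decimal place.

cos²i = (1.78757 − 1)/3 = 0.26252; i = arccos(0.51237) = 59.178°.
sin r = sin 59.178°/1.337 = 0.64231; r = 39.964°.
D_min = 2·59.178° − 4·39.964° + 180° = 138.500°.
Rainbow angle = 180° − D_min = 41.500°.

41.5°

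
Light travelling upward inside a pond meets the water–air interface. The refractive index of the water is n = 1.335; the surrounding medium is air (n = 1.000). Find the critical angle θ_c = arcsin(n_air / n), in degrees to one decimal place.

sin θ_c = n_air / n = 1.000 / 1.335 = 0.7491.
θ_c = arcsin(0.7491) = 48.51°.

48.5°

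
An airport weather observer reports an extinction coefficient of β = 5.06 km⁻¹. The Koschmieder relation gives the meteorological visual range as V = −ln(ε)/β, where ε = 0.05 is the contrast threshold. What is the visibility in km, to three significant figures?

V = −ln(0.05) / 5.06 = 2.996 / 5.06 = 0.5920 km.

0.592 km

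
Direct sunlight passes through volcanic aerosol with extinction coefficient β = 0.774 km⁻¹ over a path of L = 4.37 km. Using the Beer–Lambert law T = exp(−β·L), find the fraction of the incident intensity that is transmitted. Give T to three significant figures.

τ = β·L = 0.774 × 4.37 = 3.3824.
T = exp(−3.3824) = 0.0340.

0.0340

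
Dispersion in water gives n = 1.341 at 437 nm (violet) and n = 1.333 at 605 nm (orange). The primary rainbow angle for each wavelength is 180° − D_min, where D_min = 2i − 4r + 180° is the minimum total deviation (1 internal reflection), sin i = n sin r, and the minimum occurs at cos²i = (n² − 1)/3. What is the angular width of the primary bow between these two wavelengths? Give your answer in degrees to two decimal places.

At 437 nm (n = 1.341): cos²i = 0.26609 → i = 58.946°, r = 39.705°, D_min = 139.071°, rainbow angle = 40.929°.
At 605 nm (n = 1.333): cos²i = 0.25896 → i = 59.410°, r = 40.225°, D_min = 137.922°, rainbow angle = 42.078°.
Angular width = |40.929° − 42.078°| = 1.149°.

1.15°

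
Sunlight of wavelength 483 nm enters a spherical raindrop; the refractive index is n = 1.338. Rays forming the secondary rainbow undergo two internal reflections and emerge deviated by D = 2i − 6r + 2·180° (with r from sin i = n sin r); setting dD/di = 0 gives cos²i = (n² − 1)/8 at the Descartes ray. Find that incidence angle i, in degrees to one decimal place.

cos²i = (1.338² − 1)/8 = (1.79024 − 1)/8 = 0.09878.
cos i = 0.31429, so i = 71.682°.

71.7°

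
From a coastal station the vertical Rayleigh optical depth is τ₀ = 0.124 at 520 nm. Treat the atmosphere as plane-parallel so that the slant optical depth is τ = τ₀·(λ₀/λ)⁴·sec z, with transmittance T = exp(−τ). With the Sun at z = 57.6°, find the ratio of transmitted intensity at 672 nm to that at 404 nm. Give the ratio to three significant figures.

1.74

Airmass: sec 57.6° = 1.8663.
τ(672 nm) = 0.124 × (520/672)⁴ × 1.8663 = 0.124 × 0.3585 × 1.8663 = 0.0830.
τ(404 nm) = 0.124 × (520/404)⁴ × 1.8663 = 0.124 × 2.7447 × 1.8663 = 0.6352.
T(672)/T(404) = exp(τ_B − τ_A) = exp(0.5522) = 1.7371.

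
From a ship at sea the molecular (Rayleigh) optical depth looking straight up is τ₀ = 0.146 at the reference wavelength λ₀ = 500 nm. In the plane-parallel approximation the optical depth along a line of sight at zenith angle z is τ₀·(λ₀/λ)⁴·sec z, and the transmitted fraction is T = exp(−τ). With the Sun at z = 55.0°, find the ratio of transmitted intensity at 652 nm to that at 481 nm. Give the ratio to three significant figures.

1.23

Airmass: sec 55.0° = 1.7434.
τ(652 nm) = 0.146 × (500/652)⁴ × 1.7434 = 0.146 × 0.3459 × 1.7434 = 0.0880.
τ(481 nm) = 0.146 × (500/481)⁴ × 1.7434 = 0.146 × 1.1676 × 1.7434 = 0.2972.
T(652)/T(481) = exp(τ_B − τ_A) = exp(0.2092) = 1.2327.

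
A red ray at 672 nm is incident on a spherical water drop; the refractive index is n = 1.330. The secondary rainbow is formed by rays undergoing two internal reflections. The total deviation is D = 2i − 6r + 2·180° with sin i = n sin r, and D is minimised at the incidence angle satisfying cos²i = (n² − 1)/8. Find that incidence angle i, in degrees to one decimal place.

71.9°

cos²i = (1.330² − 1)/8 = (1.76890 − 1)/8 = 0.09611.
cos i = 0.31002, so i = 71.940°.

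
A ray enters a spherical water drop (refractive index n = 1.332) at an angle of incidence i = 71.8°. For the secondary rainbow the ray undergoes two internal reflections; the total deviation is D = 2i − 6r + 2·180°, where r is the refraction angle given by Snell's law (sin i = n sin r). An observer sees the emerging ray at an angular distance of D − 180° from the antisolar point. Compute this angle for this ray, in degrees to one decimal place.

sin r = sin 71.8° / 1.332 = 0.9500/1.332 = 0.7132; r = 45.50°.
D = 2·71.8° − 6·45.50° + 2·180° = 143.60° − 272.97° + 360° = 230.63°.
Angle from antisolar point = D − 180° = 50.63°.

50.6°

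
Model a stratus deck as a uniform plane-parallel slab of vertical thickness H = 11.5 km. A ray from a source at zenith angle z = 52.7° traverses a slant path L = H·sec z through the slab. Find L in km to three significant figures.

sec z = 1/cos 52.7° = 1.6502.
L = 11.5 × 1.6502 = 18.977 km.

19.0 km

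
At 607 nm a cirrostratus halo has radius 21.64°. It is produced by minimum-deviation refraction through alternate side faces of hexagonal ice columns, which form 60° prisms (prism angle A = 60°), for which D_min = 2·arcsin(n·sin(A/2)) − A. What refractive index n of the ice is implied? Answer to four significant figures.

Rearranging: n = sin((D_min + A)/2) / sin(A/2).
(D_min + A)/2 = (21.64° + 60°)/2 = 40.820°.
n = sin 40.820° / sin 30° = 0.6537 / 0.5000 = 1.3074.

1.307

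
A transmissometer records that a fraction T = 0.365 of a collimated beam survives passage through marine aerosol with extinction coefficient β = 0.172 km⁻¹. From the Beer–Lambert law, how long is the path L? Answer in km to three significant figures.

5.86 km

Beer–Lambert: T = exp(−βL) ⇒ L = −ln(T)/β = −ln(0.365)/0.172 = 1.0079/0.172 = 5.86 km.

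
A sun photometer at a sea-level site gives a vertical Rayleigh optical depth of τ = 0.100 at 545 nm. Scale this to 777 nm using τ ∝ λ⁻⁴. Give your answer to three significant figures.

0.0242

τ(777 nm) = τ(545 nm) × (545/777)⁴ = 0.100 × (0.7014)⁴ = 0.100 × 0.2420 = 0.0242.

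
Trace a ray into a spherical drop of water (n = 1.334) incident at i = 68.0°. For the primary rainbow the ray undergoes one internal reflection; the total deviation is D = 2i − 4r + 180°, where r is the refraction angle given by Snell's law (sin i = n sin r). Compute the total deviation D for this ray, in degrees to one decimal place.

139.9°

sin r = sin 68.0° / 1.334 = 0.9272/1.334 = 0.6950; r = 44.03°.
D = 2·68.0° − 4·44.03° + 180° = 136.00° − 176.12° + 180° = 139.88°.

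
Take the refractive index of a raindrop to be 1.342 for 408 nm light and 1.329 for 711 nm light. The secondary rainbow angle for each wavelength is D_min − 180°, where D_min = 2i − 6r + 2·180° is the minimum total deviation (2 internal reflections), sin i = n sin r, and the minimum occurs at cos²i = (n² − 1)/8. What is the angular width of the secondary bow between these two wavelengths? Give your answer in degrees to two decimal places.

At 408 nm (n = 1.342): cos²i = 0.10012 → i = 71.554°, r = 44.981°, D_min = 233.222°, rainbow angle = 53.222°.
At 711 nm (n = 1.329): cos²i = 0.09578 → i = 71.972°, r = 45.685°, D_min = 229.837°, rainbow angle = 49.837°.
Angular width = |53.222° − 49.837°| = 3.385°.

3.39°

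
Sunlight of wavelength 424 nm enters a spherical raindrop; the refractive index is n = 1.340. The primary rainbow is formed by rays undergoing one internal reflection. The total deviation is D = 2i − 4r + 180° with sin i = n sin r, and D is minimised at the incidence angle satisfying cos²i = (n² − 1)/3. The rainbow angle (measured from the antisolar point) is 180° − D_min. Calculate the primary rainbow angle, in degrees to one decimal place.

cos²i = (1.79560 − 1)/3 = 0.26520; i = arccos(0.51498) = 59.004°.
sin r = sin 59.004°/1.340 = 0.63971; r = 39.770°.
D_min = 2·59.004° − 4·39.770° + 180° = 138.929°.
Rainbow angle = 180° − D_min = 41.071°.

41.1°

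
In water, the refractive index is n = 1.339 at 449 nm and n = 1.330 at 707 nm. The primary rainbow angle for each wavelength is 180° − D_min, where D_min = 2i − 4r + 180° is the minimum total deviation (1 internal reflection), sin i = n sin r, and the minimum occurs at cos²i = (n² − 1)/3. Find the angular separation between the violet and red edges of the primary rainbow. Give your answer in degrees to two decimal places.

At 449 nm (n = 1.339): cos²i = 0.26431 → i = 59.062°, r = 39.834°, D_min = 138.786°, rainbow angle = 41.214°.
At 707 nm (n = 1.330): cos²i = 0.25630 → i = 59.585°, r = 40.422°, D_min = 137.484°, rainbow angle = 42.516°.
Angular width = |41.214° − 42.516°| = 1.303°.

1.30°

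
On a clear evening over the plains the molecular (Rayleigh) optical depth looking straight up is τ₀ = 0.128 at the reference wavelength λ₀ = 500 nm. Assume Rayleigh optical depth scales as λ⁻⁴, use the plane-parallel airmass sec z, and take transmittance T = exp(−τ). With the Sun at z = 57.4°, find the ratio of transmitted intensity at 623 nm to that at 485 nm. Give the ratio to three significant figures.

Airmass: sec 57.4° = 1.8561.
τ(623 nm) = 0.128 × (500/623)⁴ × 1.8561 = 0.128 × 0.4149 × 1.8561 = 0.0986.
τ(485 nm) = 0.128 × (500/485)⁴ × 1.8561 = 0.128 × 1.1296 × 1.8561 = 0.2684.
T(623)/T(485) = exp(τ_B − τ_A) = exp(0.1698) = 1.1851.

1.19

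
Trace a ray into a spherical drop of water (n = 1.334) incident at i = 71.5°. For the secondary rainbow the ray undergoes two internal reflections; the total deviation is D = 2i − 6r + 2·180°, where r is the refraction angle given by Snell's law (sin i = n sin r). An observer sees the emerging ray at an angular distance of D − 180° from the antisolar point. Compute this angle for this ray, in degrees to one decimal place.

sin r = sin 71.5° / 1.334 = 0.9483/1.334 = 0.7109; r = 45.31°.
D = 2·71.5° − 6·45.31° + 2·180° = 143.00° − 271.84° + 360° = 231.16°.
Angle from antisolar point = D − 180° = 51.16°.

51.2°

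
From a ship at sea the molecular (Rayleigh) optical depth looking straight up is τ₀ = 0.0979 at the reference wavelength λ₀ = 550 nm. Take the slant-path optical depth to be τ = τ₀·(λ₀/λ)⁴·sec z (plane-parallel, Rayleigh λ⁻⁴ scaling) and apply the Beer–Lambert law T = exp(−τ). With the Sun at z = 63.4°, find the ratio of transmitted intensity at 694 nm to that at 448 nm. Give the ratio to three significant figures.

Airmass: sec 63.4° = 2.2333.
τ(694 nm) = 0.0979 × (550/694)⁴ × 2.2333 = 0.0979 × 0.3945 × 2.2333 = 0.0862.
τ(448 nm) = 0.0979 × (550/448)⁴ × 2.2333 = 0.0979 × 2.2716 × 2.2333 = 0.4967.
T(694)/T(448) = exp(τ_B − τ_A) = exp(0.4104) = 1.5075.

1.51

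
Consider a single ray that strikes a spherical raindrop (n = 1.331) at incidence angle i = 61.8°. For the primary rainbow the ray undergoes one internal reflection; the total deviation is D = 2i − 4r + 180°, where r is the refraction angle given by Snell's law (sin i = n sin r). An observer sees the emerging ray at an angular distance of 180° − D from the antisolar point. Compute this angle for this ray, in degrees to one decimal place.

42.3°

sin r = sin 61.8° / 1.331 = 0.8813/1.331 = 0.6621; r = 41.46°.
D = 2·61.8° − 4·41.46° + 180° = 123.60° − 165.85° + 180° = 137.75°.
Angle from antisolar point = 180° − D = 42.25°.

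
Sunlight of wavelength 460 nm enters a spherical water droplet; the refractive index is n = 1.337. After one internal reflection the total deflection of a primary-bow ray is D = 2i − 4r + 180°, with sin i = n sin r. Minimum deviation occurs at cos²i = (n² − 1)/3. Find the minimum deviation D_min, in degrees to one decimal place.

cos²i = (1.78757 − 1)/3 = 0.26252; i = arccos(0.51237) = 59.178°.
sin r = sin 59.178°/1.337 = 0.64231; r = 39.964°.
D_min = 2·59.178° − 4·39.964° + 180° = 138.500°.

138.5°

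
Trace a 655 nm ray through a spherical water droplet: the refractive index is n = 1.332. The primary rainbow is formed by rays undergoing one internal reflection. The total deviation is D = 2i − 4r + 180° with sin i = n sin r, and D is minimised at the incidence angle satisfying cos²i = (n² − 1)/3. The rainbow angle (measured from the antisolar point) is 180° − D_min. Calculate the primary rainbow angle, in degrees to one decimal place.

42.2°

cos²i = (1.77422 − 1)/3 = 0.25807; i = arccos(0.50801) = 59.469°.
sin r = sin 59.469°/1.332 = 0.64666; r = 40.290°.
D_min = 2·59.469° − 4·40.290° + 180° = 137.776°.
Rainbow angle = 180° − D_min = 42.224°.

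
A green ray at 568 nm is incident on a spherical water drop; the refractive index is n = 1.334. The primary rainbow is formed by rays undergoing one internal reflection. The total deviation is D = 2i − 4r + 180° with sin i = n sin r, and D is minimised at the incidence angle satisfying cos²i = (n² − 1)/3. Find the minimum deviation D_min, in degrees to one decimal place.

138.1°

cos²i = (1.77956 − 1)/3 = 0.25985; i = arccos(0.50976) = 59.352°.
sin r = sin 59.352°/1.334 = 0.64492; r = 40.159°.
D_min = 2·59.352° − 4·40.159° + 180° = 138.067°.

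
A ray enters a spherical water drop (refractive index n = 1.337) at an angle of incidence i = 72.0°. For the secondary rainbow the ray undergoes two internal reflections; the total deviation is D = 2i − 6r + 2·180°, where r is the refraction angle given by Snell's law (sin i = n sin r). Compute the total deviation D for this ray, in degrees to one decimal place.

231.9°

sin r = sin 72.0° / 1.337 = 0.9511/1.337 = 0.7113; r = 45.34°.
D = 2·72.0° − 6·45.34° + 2·180° = 144.00° − 272.06° + 360° = 231.94°.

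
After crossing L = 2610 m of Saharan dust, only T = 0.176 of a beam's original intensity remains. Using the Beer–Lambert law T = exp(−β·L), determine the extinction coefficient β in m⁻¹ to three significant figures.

Beer–Lambert: T = exp(−βL) ⇒ β = −ln(T)/L = −ln(0.176)/2610 = 1.7373/2610 = 0.0006656 m⁻¹.

0.000666 m⁻¹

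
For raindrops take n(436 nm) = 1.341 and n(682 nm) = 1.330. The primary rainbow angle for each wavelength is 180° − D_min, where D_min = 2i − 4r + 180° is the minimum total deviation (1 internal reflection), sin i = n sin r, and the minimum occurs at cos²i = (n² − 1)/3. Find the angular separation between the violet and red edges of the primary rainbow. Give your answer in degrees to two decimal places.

1.59°

At 436 nm (n = 1.341): cos²i = 0.26609 → i = 58.946°, r = 39.705°, D_min = 139.071°, rainbow angle = 40.929°.
At 682 nm (n = 1.330): cos²i = 0.25630 → i = 59.585°, r = 40.422°, D_min = 137.484°, rainbow angle = 42.516°.
Angular width = |40.929° − 42.516°| = 1.588°.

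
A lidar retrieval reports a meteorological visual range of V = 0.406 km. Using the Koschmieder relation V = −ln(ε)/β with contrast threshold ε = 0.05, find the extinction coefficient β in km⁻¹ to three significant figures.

7.38 km⁻¹

β = −ln(0.05) / V = 2.996 / 0.406 = 7.3787 km⁻¹.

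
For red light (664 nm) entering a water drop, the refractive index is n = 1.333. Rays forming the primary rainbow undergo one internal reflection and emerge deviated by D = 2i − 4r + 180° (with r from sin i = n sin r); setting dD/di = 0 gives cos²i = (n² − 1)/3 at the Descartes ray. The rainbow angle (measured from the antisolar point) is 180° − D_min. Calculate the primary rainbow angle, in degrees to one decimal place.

42.1°

cos²i = (1.77689 − 1)/3 = 0.25896; i = arccos(0.50888) = 59.410°.
sin r = sin 59.410°/1.333 = 0.64579; r = 40.225°.
D_min = 2·59.410° − 4·40.225° + 180° = 137.922°.
Rainbow angle = 180° − D_min = 42.078°.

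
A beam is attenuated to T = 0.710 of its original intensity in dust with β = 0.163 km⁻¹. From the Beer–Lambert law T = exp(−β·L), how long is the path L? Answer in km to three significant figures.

2.10 km

Beer–Lambert: T = exp(−βL) ⇒ L = −ln(T)/β = −ln(0.710)/0.163 = 0.3425/0.163 = 2.101 km.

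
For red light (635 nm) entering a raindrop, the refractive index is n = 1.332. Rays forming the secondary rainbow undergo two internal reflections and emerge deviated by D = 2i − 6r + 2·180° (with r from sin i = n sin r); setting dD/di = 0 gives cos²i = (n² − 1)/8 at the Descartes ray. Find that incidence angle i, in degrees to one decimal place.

71.9°

cos²i = (1.332² − 1)/8 = (1.77422 − 1)/8 = 0.09678.
cos i = 0.31109, so i = 71.875°.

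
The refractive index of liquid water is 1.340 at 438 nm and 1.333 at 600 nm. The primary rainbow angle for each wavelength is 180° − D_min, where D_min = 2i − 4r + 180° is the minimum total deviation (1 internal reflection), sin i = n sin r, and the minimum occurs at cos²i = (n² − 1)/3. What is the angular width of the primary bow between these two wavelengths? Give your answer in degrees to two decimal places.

At 438 nm (n = 1.340): cos²i = 0.26520 → i = 59.004°, r = 39.770°, D_min = 138.929°, rainbow angle = 41.071°.
At 600 nm (n = 1.333): cos²i = 0.25896 → i = 59.410°, r = 40.225°, D_min = 137.922°, rainbow angle = 42.078°.
Angular width = |41.071° − 42.078°| = 1.007°.

1.01°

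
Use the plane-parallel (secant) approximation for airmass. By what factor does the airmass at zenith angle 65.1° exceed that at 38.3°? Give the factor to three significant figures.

X(65.1°)/X(38.3°) = sec 65.1° / sec 38.3° = cos 38.3° / cos 65.1° = 0.7848/0.4210 = 1.8639.

1.86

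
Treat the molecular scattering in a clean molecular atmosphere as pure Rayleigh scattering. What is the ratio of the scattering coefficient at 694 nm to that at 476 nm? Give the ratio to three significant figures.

Rayleigh scattering ∝ λ⁻⁴, so the ratio of coefficients is the inverse fourth power of the wavelength ratio.
σ(694)/σ(476) = (476/694)⁴ = (0.6859)⁴ = 0.2213.

0.221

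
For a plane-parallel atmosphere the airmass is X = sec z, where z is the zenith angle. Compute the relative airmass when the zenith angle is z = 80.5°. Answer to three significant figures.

6.06

X = sec z = 1/cos 80.5° = 1/0.1650 = 6.0589.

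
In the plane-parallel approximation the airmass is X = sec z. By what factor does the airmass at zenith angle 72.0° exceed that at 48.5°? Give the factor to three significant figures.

2.14

X(72.0°)/X(48.5°) = sec 72.0° / sec 48.5° = cos 48.5° / cos 72.0° = 0.6626/0.3090 = 2.1443.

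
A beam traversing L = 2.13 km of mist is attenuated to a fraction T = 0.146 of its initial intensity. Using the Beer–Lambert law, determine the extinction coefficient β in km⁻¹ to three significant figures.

Beer–Lambert: T = exp(−βL) ⇒ β = −ln(T)/L = −ln(0.146)/2.13 = 1.9241/2.13 = 0.9034 km⁻¹.

0.903 km⁻¹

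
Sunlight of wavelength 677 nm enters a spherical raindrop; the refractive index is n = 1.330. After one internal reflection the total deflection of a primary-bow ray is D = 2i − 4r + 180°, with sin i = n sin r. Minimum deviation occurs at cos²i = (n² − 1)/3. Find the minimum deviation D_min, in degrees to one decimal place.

137.5°

cos²i = (1.76890 − 1)/3 = 0.25630; i = arccos(0.50626) = 59.585°.
sin r = sin 59.585°/1.330 = 0.64841; r = 40.422°.
D_min = 2·59.585° − 4·40.422° + 180° = 137.484°.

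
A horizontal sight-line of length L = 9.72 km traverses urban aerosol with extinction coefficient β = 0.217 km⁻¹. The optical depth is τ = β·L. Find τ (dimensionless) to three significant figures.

τ = β·L = 0.217 × 9.72 = 2.1092.

2.11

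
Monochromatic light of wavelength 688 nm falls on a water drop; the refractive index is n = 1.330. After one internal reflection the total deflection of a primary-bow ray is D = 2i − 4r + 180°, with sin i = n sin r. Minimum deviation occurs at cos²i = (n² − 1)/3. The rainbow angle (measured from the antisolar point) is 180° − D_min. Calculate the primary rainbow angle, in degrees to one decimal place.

cos²i = (1.76890 − 1)/3 = 0.25630; i = arccos(0.50626) = 59.585°.
sin r = sin 59.585°/1.330 = 0.64841; r = 40.422°.
D_min = 2·59.585° − 4·40.422° + 180° = 137.484°.
Rainbow angle = 180° − D_min = 42.516°.

42.5°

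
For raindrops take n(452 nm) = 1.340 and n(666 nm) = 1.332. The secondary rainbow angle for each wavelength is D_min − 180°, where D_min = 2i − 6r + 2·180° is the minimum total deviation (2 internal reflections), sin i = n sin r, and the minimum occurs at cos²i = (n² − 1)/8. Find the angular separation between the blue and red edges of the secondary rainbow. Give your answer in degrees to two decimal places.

At 452 nm (n = 1.340): cos²i = 0.09945 → i = 71.618°, r = 45.088°, D_min = 232.709°, rainbow angle = 52.709°.
At 666 nm (n = 1.332): cos²i = 0.09678 → i = 71.875°, r = 45.520°, D_min = 230.628°, rainbow angle = 50.628°.
Angular width = |52.709° − 50.628°| = 2.080°.

2.08°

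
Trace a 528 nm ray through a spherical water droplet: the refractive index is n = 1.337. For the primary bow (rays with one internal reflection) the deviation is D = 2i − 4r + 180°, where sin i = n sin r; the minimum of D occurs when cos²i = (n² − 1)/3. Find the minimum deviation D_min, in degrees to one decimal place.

cos²i = (1.78757 − 1)/3 = 0.26252; i = arccos(0.51237) = 59.178°.
sin r = sin 59.178°/1.337 = 0.64231; r = 39.964°.
D_min = 2·59.178° − 4·39.964° + 180° = 138.500°.

138.5°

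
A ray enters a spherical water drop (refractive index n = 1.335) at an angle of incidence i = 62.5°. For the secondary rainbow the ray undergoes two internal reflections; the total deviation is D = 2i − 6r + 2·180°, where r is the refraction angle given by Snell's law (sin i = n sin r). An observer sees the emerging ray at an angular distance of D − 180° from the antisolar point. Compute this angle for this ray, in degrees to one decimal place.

55.2°

sin r = sin 62.5° / 1.335 = 0.8870/1.335 = 0.6644; r = 41.64°.
D = 2·62.5° − 6·41.64° + 2·180° = 125.00° − 249.83° + 360° = 235.17°.
Angle from antisolar point = D − 180° = 55.17°.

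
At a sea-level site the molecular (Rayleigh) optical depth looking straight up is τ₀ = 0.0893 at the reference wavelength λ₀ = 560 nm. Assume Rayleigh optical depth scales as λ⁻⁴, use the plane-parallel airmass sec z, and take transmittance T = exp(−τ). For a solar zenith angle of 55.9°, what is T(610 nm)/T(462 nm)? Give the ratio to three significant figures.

1.26

Airmass: sec 55.9° = 1.7837.
τ(610 nm) = 0.0893 × (560/610)⁴ × 1.7837 = 0.0893 × 0.7103 × 1.7837 = 0.1131.
τ(462 nm) = 0.0893 × (560/462)⁴ × 1.7837 = 0.0893 × 2.1587 × 1.7837 = 0.3438.
T(610)/T(462) = exp(τ_B − τ_A) = exp(0.2307) = 1.2595.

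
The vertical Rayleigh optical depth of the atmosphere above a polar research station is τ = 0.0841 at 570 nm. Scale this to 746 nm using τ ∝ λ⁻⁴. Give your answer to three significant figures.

0.0287

τ(746 nm) = τ(570 nm) × (570/746)⁴ = 0.0841 × (0.7641)⁴ = 0.0841 × 0.3408 = 0.0287.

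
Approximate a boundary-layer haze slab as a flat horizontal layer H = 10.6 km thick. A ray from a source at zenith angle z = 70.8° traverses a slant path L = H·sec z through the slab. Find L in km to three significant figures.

sec z = 1/cos 70.8° = 3.0407.
L = 10.6 × 3.0407 = 32.232 km.

32.2 km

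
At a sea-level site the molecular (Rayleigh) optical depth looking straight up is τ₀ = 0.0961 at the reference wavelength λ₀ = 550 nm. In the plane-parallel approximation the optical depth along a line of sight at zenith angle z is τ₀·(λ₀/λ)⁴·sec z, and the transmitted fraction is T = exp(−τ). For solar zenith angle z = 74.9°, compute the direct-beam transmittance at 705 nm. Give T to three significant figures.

sec 74.9° = 3.8387.
τ = 0.0961 × (550/705)⁴ × 3.8387 = 0.0961 × 0.3704 × 3.8387 = 0.1366.
T = exp(−0.1366) = 0.8723.

0.872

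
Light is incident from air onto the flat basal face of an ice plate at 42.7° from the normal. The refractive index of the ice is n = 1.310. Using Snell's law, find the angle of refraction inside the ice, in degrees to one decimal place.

Snell: sin θ_r = sin θ_i / n = sin 42.7° / 1.310 = 0.6782 / 1.310 = 0.5177.
θ_r = arcsin(0.5177) = 31.18°.

31.2°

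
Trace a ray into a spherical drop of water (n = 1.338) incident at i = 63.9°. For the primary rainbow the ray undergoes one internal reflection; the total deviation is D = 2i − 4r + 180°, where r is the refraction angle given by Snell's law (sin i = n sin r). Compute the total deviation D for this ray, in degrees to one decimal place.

139.2°

sin r = sin 63.9° / 1.338 = 0.8980/1.338 = 0.6712; r = 42.16°.
D = 2·63.9° − 4·42.16° + 180° = 127.80° − 168.63° + 180° = 139.17°.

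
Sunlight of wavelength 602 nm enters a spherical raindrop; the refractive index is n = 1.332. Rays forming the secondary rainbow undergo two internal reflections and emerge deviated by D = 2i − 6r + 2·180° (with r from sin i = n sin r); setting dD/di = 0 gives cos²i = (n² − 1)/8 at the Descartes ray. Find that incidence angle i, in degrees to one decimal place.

cos²i = (1.332² − 1)/8 = (1.77422 − 1)/8 = 0.09678.
cos i = 0.31109, so i = 71.875°.

71.9°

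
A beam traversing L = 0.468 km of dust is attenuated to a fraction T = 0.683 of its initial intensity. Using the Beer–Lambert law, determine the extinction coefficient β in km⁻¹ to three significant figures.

0.815 km⁻¹

Beer–Lambert: T = exp(−βL) ⇒ β = −ln(T)/L = −ln(0.683)/0.468 = 0.3813/0.468 = 0.8147 km⁻¹.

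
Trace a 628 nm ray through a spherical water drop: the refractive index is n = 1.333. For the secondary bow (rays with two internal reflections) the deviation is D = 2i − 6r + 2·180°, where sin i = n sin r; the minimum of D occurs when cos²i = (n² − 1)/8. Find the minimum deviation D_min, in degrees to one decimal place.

cos²i = (1.77689 − 1)/8 = 0.09711; i = arccos(0.31163) = 71.843°.
sin r = sin 71.843°/1.333 = 0.71283; r = 45.466°.
D_min = 2·71.843° − 6·45.466° + 360° = 230.891°.

230.9°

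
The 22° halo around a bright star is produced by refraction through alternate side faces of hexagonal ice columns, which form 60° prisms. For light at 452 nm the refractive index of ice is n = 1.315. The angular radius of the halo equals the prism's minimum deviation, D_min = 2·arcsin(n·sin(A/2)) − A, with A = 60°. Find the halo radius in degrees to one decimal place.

n·sin(A/2) = 1.315 × sin 30° = 1.315 × 0.5000 = 0.6575.
D_min = 2·arcsin(0.6575) − 60° = 2 × 41.109° − 60° = 22.219°.

22.2°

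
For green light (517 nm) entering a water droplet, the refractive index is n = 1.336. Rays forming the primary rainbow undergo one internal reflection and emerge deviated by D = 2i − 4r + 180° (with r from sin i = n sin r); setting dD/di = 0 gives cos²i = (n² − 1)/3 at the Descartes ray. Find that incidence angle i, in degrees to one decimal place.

cos²i = (1.336² − 1)/3 = (1.78490 − 1)/3 = 0.26163.
cos i = 0.51150, so i = 59.236°.

59.2°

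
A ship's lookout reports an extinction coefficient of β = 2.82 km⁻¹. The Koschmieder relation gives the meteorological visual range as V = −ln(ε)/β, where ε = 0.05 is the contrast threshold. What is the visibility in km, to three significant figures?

V = −ln(0.05) / 2.82 = 2.996 / 2.82 = 1.0623 km.

1.06 km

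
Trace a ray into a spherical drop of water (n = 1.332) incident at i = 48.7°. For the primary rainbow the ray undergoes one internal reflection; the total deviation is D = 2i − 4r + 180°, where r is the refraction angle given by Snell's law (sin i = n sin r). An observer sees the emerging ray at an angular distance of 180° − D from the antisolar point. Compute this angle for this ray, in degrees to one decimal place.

sin r = sin 48.7° / 1.332 = 0.7513/1.332 = 0.5640; r = 34.33°.
D = 2·48.7° − 4·34.33° + 180° = 97.40° − 137.33° + 180° = 140.07°.
Angle from antisolar point = 180° − D = 39.93°.

39.9°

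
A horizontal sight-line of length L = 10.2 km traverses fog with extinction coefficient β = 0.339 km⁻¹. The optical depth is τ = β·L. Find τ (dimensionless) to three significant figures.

τ = β·L = 0.339 × 10.2 = 3.4578.

3.46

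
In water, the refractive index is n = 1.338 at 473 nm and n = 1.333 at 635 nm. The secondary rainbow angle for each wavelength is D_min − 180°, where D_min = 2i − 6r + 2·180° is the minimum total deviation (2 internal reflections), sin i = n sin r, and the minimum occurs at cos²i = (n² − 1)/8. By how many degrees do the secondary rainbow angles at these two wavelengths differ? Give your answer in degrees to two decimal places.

At 473 nm (n = 1.338): cos²i = 0.09878 → i = 71.682°, r = 45.195°, D_min = 232.193°, rainbow angle = 52.193°.
At 635 nm (n = 1.333): cos²i = 0.09711 → i = 71.843°, r = 45.466°, D_min = 230.891°, rainbow angle = 50.891°.
Angular width = |52.193° − 50.891°| = 1.302°.

1.30°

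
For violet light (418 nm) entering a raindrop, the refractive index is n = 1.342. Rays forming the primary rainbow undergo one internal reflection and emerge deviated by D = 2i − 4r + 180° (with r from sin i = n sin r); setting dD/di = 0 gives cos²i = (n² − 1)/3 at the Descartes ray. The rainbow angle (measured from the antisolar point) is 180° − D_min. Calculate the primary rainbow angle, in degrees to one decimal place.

40.8°

cos²i = (1.80096 − 1)/3 = 0.26699; i = arccos(0.51671) = 58.888°.
sin r = sin 58.888°/1.342 = 0.63797; r = 39.641°.
D_min = 2·58.888° − 4·39.641° + 180° = 139.213°.
Rainbow angle = 180° − D_min = 40.787°.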